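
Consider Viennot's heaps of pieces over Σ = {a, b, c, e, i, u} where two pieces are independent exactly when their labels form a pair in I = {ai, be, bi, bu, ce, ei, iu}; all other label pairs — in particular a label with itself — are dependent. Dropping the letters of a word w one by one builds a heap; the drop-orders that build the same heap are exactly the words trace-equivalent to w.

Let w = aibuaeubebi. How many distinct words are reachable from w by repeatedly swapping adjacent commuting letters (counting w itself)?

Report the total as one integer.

1100

#0=a has no predecessor
#1=i has no predecessor
#2=b depends on [0:a]
#3=u depends on [0:a]
#4=a depends on [2:b, 3:u]
#5=e depends on [4:a]
#6=u depends on [5:e]
#7=b depends on [4:a]
#8=e depends on [6:u]
#9=b depends on [7:b]
#10=i depends on [1:i]
sources: [0:a, 1:i]
N(rest) = Σ N(rest − s) over sources s of rest; N(one piece) = 1:
  size 1 → [8]=1  [9]=1  [10]=1
  size 2 → [1,10]=1  [6,8]=1  [7,9]=1  [8,9]=2  [8,10]=2  [9,10]=2
  size 3 → [1,8,10]=3  [1,9,10]=3  [5,6,8]=1  [6,8,9]=3  [6,8,10]=3  [7,8,9]=3  [7,9,10]=3  [8,9,10]=6
  size 4 → [1,6,8,10]=6  [1,7,9,10]=6  [1,8,9,10]=12  [5,6,8,9]=4  [5,6,8,10]=4  [6,7,8,9]=6  [6,8,9,10]=12  [7,8,9,10]=12
  size 5 → [1,5,6,8,10]=10  [1,6,8,9,10]=30  [1,7,8,9,10]=30  [5,6,7,8,9]=10  [5,6,8,9,10]=20  [6,7,8,9,10]=30
  size 6 → [1,5,6,8,9,10]=60  [1,6,7,8,9,10]=90  [4,5,6,7,8,9]=10  [5,6,7,8,9,10]=60
  size 7 → [1,5,6,7,8,9,10]=210  [2,4,5,6,7,8,9]=10  [3,4,5,6,7,8,9]=10  [4,5,6,7,8,9,10]=70
  size 8 → [1,4,5,6,7,8,9,10]=280  [2,3,4,5,6,7,8,9]=20  [2,4,5,6,7,8,9,10]=80  [3,4,5,6,7,8,9,10]=80
  size 9 → [0,2,3,4,5,6,7,8,9]=20  [1,2,4,5,6,7,8,9,10]=360  [1,3,4,5,6,7,8,9,10]=360  [2,3,4,5,6,7,8,9,10]=180
  first=0(a) contributes 900
  first=1(i) contributes 200
|[w]| = 1100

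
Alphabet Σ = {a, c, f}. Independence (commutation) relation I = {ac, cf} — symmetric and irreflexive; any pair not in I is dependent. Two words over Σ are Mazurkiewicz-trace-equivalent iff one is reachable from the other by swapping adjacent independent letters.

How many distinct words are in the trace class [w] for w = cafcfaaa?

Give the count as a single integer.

0(c) covers ∅
1(a) covers ∅
2(f) covers 1:a
3(c) covers 0:c
4(f) covers 2:f
5(a) covers 4:f
6(a) covers 5:a
7(a) covers 6:a
floor of heap: 0:c, 1:a
completions by unplaced set U, small U first (add the entries for U minus each lowest piece of U):
  |U|=1: {3}:1  {7}:1
  |U|=2: {0,3}:1  {3,7}:2  {6,7}:1
  |U|=3: {0,3,7}:3  {3,6,7}:3  {5,6,7}:1
  |U|=4: {0,3,6,7}:6  {3,5,6,7}:4  {4,5,6,7}:1
  |U|=5: {0,3,5,6,7}:10  {2,4,5,6,7}:1  {3,4,5,6,7}:5
  |U|=6: {0,3,4,5,6,7}:15  {1,2,4,5,6,7}:1  {2,3,4,5,6,7}:6
  start at 0(c): 7
  start at 1(a): 21
sum over floor = 28

28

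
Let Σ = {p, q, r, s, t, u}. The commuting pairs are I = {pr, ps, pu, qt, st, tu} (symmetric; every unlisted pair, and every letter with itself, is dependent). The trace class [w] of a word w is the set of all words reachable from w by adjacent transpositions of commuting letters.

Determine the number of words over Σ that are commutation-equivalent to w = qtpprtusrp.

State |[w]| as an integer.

0(q) covers ∅
1(t) covers ∅
2(p) covers 0:q, 1:t
3(p) covers 2:p
4(r) covers 0:q, 1:t
5(t) covers 3:p, 4:r
6(u) covers 4:r
7(s) covers 6:u
8(r) covers 5:t, 7:s
9(p) covers 5:t
floor of heap: 0:q, 1:t
completions by unplaced set U, small U first (add the entries for U minus each lowest piece of U):
  |U|=1: {8}:1  {9}:1
  |U|=2: {7,8}:1  {8,9}:2
  |U|=3: {5,8,9}:2  {6,7,8}:1  {7,8,9}:3
  |U|=4: {3,5,8,9}:2  {5,7,8,9}:5  {6,7,8,9}:4
  |U|=5: {2,3,5,8,9}:2  {3,5,7,8,9}:7  {5,6,7,8,9}:9
  |U|=6: {2,3,5,7,8,9}:9  {3,5,6,7,8,9}:16  {4,5,6,7,8,9}:9
  |U|=7: {2,3,5,6,7,8,9}:25  {3,4,5,6,7,8,9}:25
  |U|=8: {2,3,4,5,6,7,8,9}:50
  start at 0(q): 50
  start at 1(t): 50
sum over floor = 100

100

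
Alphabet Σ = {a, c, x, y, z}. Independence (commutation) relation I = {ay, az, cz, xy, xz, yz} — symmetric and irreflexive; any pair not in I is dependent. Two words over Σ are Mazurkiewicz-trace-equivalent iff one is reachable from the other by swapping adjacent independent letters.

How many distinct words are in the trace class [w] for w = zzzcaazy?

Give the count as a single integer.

210

drop 0:z onto floor
drop 1:z onto {0:z}
drop 2:z onto {1:z}
drop 3:c onto floor
drop 4:a onto {3:c}
drop 5:a onto {4:a}
drop 6:z onto {2:z}
drop 7:y onto {3:c}
ground layer = {0:z, 3:c}
drop-orders for the pieces not yet dropped (sum over which currently-grounded one goes next):
  1 to go: {5} 1  {6} 1  {7} 1
  2 to go: {2,6} 1  {4,5} 1  {5,6} 2  {5,7} 2  {6,7} 2
  3 to go: {1,2,6} 1  {2,5,6} 3  {2,6,7} 3  {4,5,6} 3  {4,5,7} 3  {5,6,7} 6
  4 to go: {0,1,2,6} 1  {1,2,5,6} 4  {1,2,6,7} 4  {2,4,5,6} 6  {2,5,6,7} 12  {3,4,5,7} 3  {4,5,6,7} 12
  5 to go: {0,1,2,5,6} 5  {0,1,2,6,7} 5  {1,2,4,5,6} 10  {1,2,5,6,7} 20  {2,4,5,6,7} 30  {3,4,5,6,7} 15
  6 to go: {0,1,2,4,5,6} 15  {0,1,2,5,6,7} 30  {1,2,4,5,6,7} 60  {2,3,4,5,6,7} 45
  if 0:z drops first: 105 orders
  if 3:c drops first: 105 orders
heap linearizations: 210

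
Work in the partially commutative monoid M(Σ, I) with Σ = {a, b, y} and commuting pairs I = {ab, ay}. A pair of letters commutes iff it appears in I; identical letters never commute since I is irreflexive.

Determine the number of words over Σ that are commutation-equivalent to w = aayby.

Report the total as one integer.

#0=a has no predecessor
#1=a depends on [0:a]
#2=y has no predecessor
#3=b depends on [2:y]
#4=y depends on [3:b]
sources: [0:a, 2:y]
N(rest) = Σ N(rest − s) over sources s of rest; N(one piece) = 1:
  size 1 → [1]=1  [4]=1
  size 2 → [0,1]=1  [1,4]=2  [3,4]=1
  size 3 → [0,1,4]=3  [1,3,4]=3  [2,3,4]=1
  first=0(a) contributes 4
  first=2(y) contributes 6
|[w]| = 10

10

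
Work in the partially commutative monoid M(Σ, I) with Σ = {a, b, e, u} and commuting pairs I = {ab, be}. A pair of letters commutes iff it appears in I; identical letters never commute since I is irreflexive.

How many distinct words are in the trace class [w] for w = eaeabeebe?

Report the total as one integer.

36

piece 0:e — minimal
piece 1:a rests on {0:e}
piece 2:e rests on {1:a}
piece 3:a rests on {2:e}
piece 4:b — minimal
piece 5:e rests on {3:a}
piece 6:e rests on {5:e}
piece 7:b rests on {4:b}
piece 8:e rests on {6:e}
minimal pieces: {0:e, 4:b}
ways to finish when only these pieces remain (= sum over removing one remaining piece with nothing left below it):
  1 left: {7}→1  {8}→1
  2 left: {4,7}→1  {6,8}→1  {7,8}→2
  3 left: {4,7,8}→3  {5,6,8}→1  {6,7,8}→3
  4 left: {3,5,6,8}→1  {4,6,7,8}→6  {5,6,7,8}→4
  5 left: {2,3,5,6,8}→1  {3,5,6,7,8}→5  {4,5,6,7,8}→10
  6 left: {1,2,3,5,6,8}→1  {2,3,5,6,7,8}→6  {3,4,5,6,7,8}→15
  7 left: {0,1,2,3,5,6,8}→1  {1,2,3,5,6,7,8}→7  {2,3,4,5,6,7,8}→21
  placing 0:e first → 28 extensions
  placing 4:b first → 8 extensions
total linear extensions = 36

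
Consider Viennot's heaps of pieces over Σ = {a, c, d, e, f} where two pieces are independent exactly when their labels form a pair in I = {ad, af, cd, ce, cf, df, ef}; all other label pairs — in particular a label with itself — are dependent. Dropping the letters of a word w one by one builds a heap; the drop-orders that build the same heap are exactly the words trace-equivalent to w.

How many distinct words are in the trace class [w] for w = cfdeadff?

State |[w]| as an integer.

392

0(c) covers ∅
1(f) covers ∅
2(d) covers ∅
3(e) covers 2:d
4(a) covers 0:c, 3:e
5(d) covers 3:e
6(f) covers 1:f
7(f) covers 6:f
floor of heap: 0:c, 1:f, 2:d
completions by unplaced set U, small U first (add the entries for U minus each lowest piece of U):
  |U|=1: {4}:1  {5}:1  {7}:1
  |U|=2: {0,4}:1  {4,5}:2  {4,7}:2  {5,7}:2  {6,7}:1
  |U|=3: {0,4,5}:3  {0,4,7}:3  {1,6,7}:1  {3,4,5}:2  {4,5,7}:6  {4,6,7}:3  {5,6,7}:3
  |U|=4: {0,3,4,5}:5  {0,4,5,7}:12  {0,4,6,7}:6  {1,4,6,7}:4  {1,5,6,7}:4  {2,3,4,5}:2  {3,4,5,7}:8  {4,5,6,7}:12
  |U|=5: {0,1,4,6,7}:10  {0,2,3,4,5}:7  {0,3,4,5,7}:25  {0,4,5,6,7}:30  {1,4,5,6,7}:20  {2,3,4,5,7}:10  {3,4,5,6,7}:20
  |U|=6: {0,1,4,5,6,7}:60  {0,2,3,4,5,7}:42  {0,3,4,5,6,7}:75  {1,3,4,5,6,7}:40  {2,3,4,5,6,7}:30
  start at 0(c): 70
  start at 1(f): 147
  start at 2(d): 175
sum over floor = 392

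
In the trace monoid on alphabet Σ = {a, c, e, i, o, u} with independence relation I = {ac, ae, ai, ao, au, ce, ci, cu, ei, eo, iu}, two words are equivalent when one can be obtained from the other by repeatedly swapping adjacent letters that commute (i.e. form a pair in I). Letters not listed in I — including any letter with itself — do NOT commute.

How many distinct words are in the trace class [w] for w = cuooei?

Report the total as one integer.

drop 0:c onto floor
drop 1:u onto floor
drop 2:o onto {0:c, 1:u}
drop 3:o onto {2:o}
drop 4:e onto {1:u}
drop 5:i onto {3:o}
ground layer = {0:c, 1:u}
drop-orders for the pieces not yet dropped (sum over which currently-grounded one goes next):
  1 to go: {4} 1  {5} 1
  2 to go: {3,5} 1  {4,5} 2
  3 to go: {2,3,5} 1  {3,4,5} 3
  4 to go: {0,2,3,5} 1  {2,3,4,5} 4
  if 0:c drops first: 4 orders
  if 1:u drops first: 5 orders
heap linearizations: 9

9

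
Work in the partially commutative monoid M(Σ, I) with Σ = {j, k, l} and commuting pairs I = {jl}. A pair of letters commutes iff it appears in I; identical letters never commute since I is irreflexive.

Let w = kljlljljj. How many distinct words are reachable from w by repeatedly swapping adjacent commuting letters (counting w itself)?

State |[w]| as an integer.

70

#0=k has no predecessor
#1=l depends on [0:k]
#2=j depends on [0:k]
#3=l depends on [1:l]
#4=l depends on [3:l]
#5=j depends on [2:j]
#6=l depends on [4:l]
#7=j depends on [5:j]
#8=j depends on [7:j]
sources: [0:k]
N(rest) = Σ N(rest − s) over sources s of rest; N(one piece) = 1:
  size 1 → [6]=1  [8]=1
  size 2 → [4,6]=1  [6,8]=2  [7,8]=1
  size 3 → [3,4,6]=1  [4,6,8]=3  [5,7,8]=1  [6,7,8]=3
  size 4 → [1,3,4,6]=1  [2,5,7,8]=1  [3,4,6,8]=4  [4,6,7,8]=6  [5,6,7,8]=4
  size 5 → [1,3,4,6,8]=5  [2,5,6,7,8]=5  [3,4,6,7,8]=10  [4,5,6,7,8]=10
  size 6 → [1,3,4,6,7,8]=15  [2,4,5,6,7,8]=15  [3,4,5,6,7,8]=20
  size 7 → [1,3,4,5,6,7,8]=35  [2,3,4,5,6,7,8]=35
  first=0(k) contributes 70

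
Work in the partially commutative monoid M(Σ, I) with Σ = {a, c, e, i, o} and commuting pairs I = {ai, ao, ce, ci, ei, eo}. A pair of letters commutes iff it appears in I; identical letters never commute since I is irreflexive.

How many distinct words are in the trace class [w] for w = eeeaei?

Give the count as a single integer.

6

piece 0:e — minimal
piece 1:e rests on {0:e}
piece 2:e rests on {1:e}
piece 3:a rests on {2:e}
piece 4:e rests on {3:a}
piece 5:i — minimal
minimal pieces: {0:e, 5:i}
ways to finish when only these pieces remain (= sum over removing one remaining piece with nothing left below it):
  1 left: {4}→1  {5}→1
  2 left: {3,4}→1  {4,5}→2
  3 left: {2,3,4}→1  {3,4,5}→3
  4 left: {1,2,3,4}→1  {2,3,4,5}→4
  placing 0:e first → 5 extensions
  placing 5:i first → 1 extensions
total linear extensions = 6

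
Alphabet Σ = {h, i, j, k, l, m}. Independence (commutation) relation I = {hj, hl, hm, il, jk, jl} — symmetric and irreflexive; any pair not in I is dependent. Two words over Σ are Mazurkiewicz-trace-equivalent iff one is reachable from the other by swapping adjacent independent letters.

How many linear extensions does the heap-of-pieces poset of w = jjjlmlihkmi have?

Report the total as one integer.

12

0(j) covers ∅
1(j) covers 0:j
2(j) covers 1:j
3(l) covers ∅
4(m) covers 2:j, 3:l
5(l) covers 4:m
6(i) covers 4:m
7(h) covers 6:i
8(k) covers 5:l, 7:h
9(m) covers 8:k
10(i) covers 9:m
floor of heap: 0:j, 3:l
completions by unplaced set U, small U first (add the entries for U minus each lowest piece of U):
  |U|=1: {10}:1
  |U|=2: {9,10}:1
  |U|=3: {8,9,10}:1
  |U|=4: {5,8,9,10}:1  {7,8,9,10}:1
  |U|=5: {5,7,8,9,10}:2  {6,7,8,9,10}:1
  |U|=6: {5,6,7,8,9,10}:3
  |U|=7: {4,5,6,7,8,9,10}:3
  |U|=8: {2,4,5,6,7,8,9,10}:3  {3,4,5,6,7,8,9,10}:3
  |U|=9: {1,2,4,5,6,7,8,9,10}:3  {2,3,4,5,6,7,8,9,10}:6
  start at 0(j): 9
  start at 3(l): 3
sum over floor = 12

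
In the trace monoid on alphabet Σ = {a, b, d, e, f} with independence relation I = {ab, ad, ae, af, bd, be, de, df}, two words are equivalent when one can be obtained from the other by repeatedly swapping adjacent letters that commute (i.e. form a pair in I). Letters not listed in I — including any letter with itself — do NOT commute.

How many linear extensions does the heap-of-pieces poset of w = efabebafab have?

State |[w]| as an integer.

drop 0:e onto floor
drop 1:f onto {0:e}
drop 2:a onto floor
drop 3:b onto {1:f}
drop 4:e onto {1:f}
drop 5:b onto {3:b}
drop 6:a onto {2:a}
drop 7:f onto {4:e, 5:b}
drop 8:a onto {6:a}
drop 9:b onto {7:f}
ground layer = {0:e, 2:a}
drop-orders for the pieces not yet dropped (sum over which currently-grounded one goes next):
  1 to go: {8} 1  {9} 1
  2 to go: {6,8} 1  {7,9} 1  {8,9} 2
  3 to go: {2,6,8} 1  {4,7,9} 1  {5,7,9} 1  {6,8,9} 3  {7,8,9} 3
  4 to go: {2,6,8,9} 4  {3,5,7,9} 1  {4,5,7,9} 2  {4,7,8,9} 4  {5,7,8,9} 4  {6,7,8,9} 6
  5 to go: {2,6,7,8,9} 10  {3,4,5,7,9} 3  {3,5,7,8,9} 5  {4,5,7,8,9} 10  {4,6,7,8,9} 10  {5,6,7,8,9} 10
  6 to go: {1,3,4,5,7,9} 3  {2,4,6,7,8,9} 20  {2,5,6,7,8,9} 20  {3,4,5,7,8,9} 18  {3,5,6,7,8,9} 15  {4,5,6,7,8,9} 30
  7 to go: {0,1,3,4,5,7,9} 3  {1,3,4,5,7,8,9} 21  {2,3,5,6,7,8,9} 35  {2,4,5,6,7,8,9} 70  {3,4,5,6,7,8,9} 63
  8 to go: {0,1,3,4,5,7,8,9} 24  {1,3,4,5,6,7,8,9} 84  {2,3,4,5,6,7,8,9} 168
  if 0:e drops first: 252 orders
  if 2:a drops first: 108 orders
heap linearizations: 360

360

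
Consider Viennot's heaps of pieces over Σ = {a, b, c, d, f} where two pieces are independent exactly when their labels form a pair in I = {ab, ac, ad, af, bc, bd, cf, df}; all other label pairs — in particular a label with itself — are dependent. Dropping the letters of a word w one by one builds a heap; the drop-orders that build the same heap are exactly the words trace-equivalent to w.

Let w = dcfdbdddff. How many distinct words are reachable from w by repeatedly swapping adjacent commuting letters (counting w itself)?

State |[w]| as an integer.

210

#0=d has no predecessor
#1=c depends on [0:d]
#2=f has no predecessor
#3=d depends on [1:c]
#4=b depends on [2:f]
#5=d depends on [3:d]
#6=d depends on [5:d]
#7=d depends on [6:d]
#8=f depends on [4:b]
#9=f depends on [8:f]
sources: [0:d, 2:f]
N(rest) = Σ N(rest − s) over sources s of rest; N(one piece) = 1:
  size 1 → [7]=1  [9]=1
  size 2 → [6,7]=1  [7,9]=2  [8,9]=1
  size 3 → [4,8,9]=1  [5,6,7]=1  [6,7,9]=3  [7,8,9]=3
  size 4 → [2,4,8,9]=1  [3,5,6,7]=1  [4,7,8,9]=4  [5,6,7,9]=4  [6,7,8,9]=6
  size 5 → [1,3,5,6,7]=1  [2,4,7,8,9]=5  [3,5,6,7,9]=5  [4,6,7,8,9]=10  [5,6,7,8,9]=10
  size 6 → [0,1,3,5,6,7]=1  [1,3,5,6,7,9]=6  [2,4,6,7,8,9]=15  [3,5,6,7,8,9]=15  [4,5,6,7,8,9]=20
  size 7 → [0,1,3,5,6,7,9]=7  [1,3,5,6,7,8,9]=21  [2,4,5,6,7,8,9]=35  [3,4,5,6,7,8,9]=35
  size 8 → [0,1,3,5,6,7,8,9]=28  [1,3,4,5,6,7,8,9]=56  [2,3,4,5,6,7,8,9]=70
  first=0(d) contributes 126
  first=2(f) contributes 84
|[w]| = 210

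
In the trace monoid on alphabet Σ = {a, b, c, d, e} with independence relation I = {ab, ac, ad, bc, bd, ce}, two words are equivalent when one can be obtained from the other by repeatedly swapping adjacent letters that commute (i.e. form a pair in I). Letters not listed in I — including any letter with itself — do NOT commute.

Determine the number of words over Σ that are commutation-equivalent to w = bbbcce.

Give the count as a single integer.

#0=b has no predecessor
#1=b depends on [0:b]
#2=b depends on [1:b]
#3=c has no predecessor
#4=c depends on [3:c]
#5=e depends on [2:b]
sources: [0:b, 3:c]
N(rest) = Σ N(rest − s) over sources s of rest; N(one piece) = 1:
  size 1 → [4]=1  [5]=1
  size 2 → [2,5]=1  [3,4]=1  [4,5]=2
  size 3 → [1,2,5]=1  [2,4,5]=3  [3,4,5]=3
  size 4 → [0,1,2,5]=1  [1,2,4,5]=4  [2,3,4,5]=6
  first=0(b) contributes 10
  first=3(c) contributes 5
|[w]| = 15

15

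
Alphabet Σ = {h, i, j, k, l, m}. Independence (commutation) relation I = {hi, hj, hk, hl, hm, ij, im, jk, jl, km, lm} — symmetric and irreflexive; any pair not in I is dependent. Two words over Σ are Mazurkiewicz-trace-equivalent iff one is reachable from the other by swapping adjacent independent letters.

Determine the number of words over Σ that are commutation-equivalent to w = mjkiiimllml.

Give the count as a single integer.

330

0(m) covers ∅
1(j) covers 0:m
2(k) covers ∅
3(i) covers 2:k
4(i) covers 3:i
5(i) covers 4:i
6(m) covers 1:j
7(l) covers 5:i
8(l) covers 7:l
9(m) covers 6:m
10(l) covers 8:l
floor of heap: 0:m, 2:k
completions by unplaced set U, small U first (add the entries for U minus each lowest piece of U):
  |U|=1: {9}:1  {10}:1
  |U|=2: {6,9}:1  {8,10}:1  {9,10}:2
  |U|=3: {1,6,9}:1  {6,9,10}:3  {7,8,10}:1  {8,9,10}:3
  |U|=4: {0,1,6,9}:1  {1,6,9,10}:4  {5,7,8,10}:1  {6,8,9,10}:6  {7,8,9,10}:4
  |U|=5: {0,1,6,9,10}:5  {1,6,8,9,10}:10  {4,5,7,8,10}:1  {5,7,8,9,10}:5  {6,7,8,9,10}:10
  |U|=6: {0,1,6,8,9,10}:15  {1,6,7,8,9,10}:20  {3,4,5,7,8,10}:1  {4,5,7,8,9,10}:6  {5,6,7,8,9,10}:15
  |U|=7: {0,1,6,7,8,9,10}:35  {1,5,6,7,8,9,10}:35  {2,3,4,5,7,8,10}:1  {3,4,5,7,8,9,10}:7  {4,5,6,7,8,9,10}:21
  |U|=8: {0,1,5,6,7,8,9,10}:70  {1,4,5,6,7,8,9,10}:56  {2,3,4,5,7,8,9,10}:8  {3,4,5,6,7,8,9,10}:28
  |U|=9: {0,1,4,5,6,7,8,9,10}:126  {1,3,4,5,6,7,8,9,10}:84  {2,3,4,5,6,7,8,9,10}:36
  start at 0(m): 120
  start at 2(k): 210
sum over floor = 330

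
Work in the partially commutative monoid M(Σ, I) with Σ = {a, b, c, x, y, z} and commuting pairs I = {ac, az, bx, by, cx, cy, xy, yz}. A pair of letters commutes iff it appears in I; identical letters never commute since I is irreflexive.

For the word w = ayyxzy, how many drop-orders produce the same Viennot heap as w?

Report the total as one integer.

10

0(a) covers ∅
1(y) covers 0:a
2(y) covers 1:y
3(x) covers 0:a
4(z) covers 3:x
5(y) covers 2:y
floor of heap: 0:a
completions by unplaced set U, small U first (add the entries for U minus each lowest piece of U):
  |U|=1: {4}:1  {5}:1
  |U|=2: {2,5}:1  {3,4}:1  {4,5}:2
  |U|=3: {1,2,5}:1  {2,4,5}:3  {3,4,5}:3
  |U|=4: {1,2,4,5}:4  {2,3,4,5}:6
  start at 0(a): 10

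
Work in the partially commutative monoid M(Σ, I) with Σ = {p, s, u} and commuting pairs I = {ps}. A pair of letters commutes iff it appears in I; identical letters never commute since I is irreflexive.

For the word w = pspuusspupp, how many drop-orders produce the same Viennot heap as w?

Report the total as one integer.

drop 0:p onto floor
drop 1:s onto floor
drop 2:p onto {0:p}
drop 3:u onto {1:s, 2:p}
drop 4:u onto {3:u}
drop 5:s onto {4:u}
drop 6:s onto {5:s}
drop 7:p onto {4:u}
drop 8:u onto {6:s, 7:p}
drop 9:p onto {8:u}
drop 10:p onto {9:p}
ground layer = {0:p, 1:s}
drop-orders for the pieces not yet dropped (sum over which currently-grounded one goes next):
  1 to go: {10} 1
  2 to go: {9,10} 1
  3 to go: {8,9,10} 1
  4 to go: {6,8,9,10} 1  {7,8,9,10} 1
  5 to go: {5,6,8,9,10} 1  {6,7,8,9,10} 2
  6 to go: {5,6,7,8,9,10} 3
  7 to go: {4,5,6,7,8,9,10} 3
  8 to go: {3,4,5,6,7,8,9,10} 3
  9 to go: {1,3,4,5,6,7,8,9,10} 3  {2,3,4,5,6,7,8,9,10} 3
  if 0:p drops first: 6 orders
  if 1:s drops first: 3 orders
heap linearizations: 9

9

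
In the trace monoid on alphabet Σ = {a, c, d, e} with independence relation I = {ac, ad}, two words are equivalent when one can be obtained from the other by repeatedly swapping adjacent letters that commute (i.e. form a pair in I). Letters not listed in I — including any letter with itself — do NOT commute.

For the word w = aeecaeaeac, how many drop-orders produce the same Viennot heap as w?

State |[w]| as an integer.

4

0(a) covers ∅
1(e) covers 0:a
2(e) covers 1:e
3(c) covers 2:e
4(a) covers 2:e
5(e) covers 3:c, 4:a
6(a) covers 5:e
7(e) covers 6:a
8(a) covers 7:e
9(c) covers 7:e
floor of heap: 0:a
completions by unplaced set U, small U first (add the entries for U minus each lowest piece of U):
  |U|=1: {8}:1  {9}:1
  |U|=2: {8,9}:2
  |U|=3: {7,8,9}:2
  |U|=4: {6,7,8,9}:2
  |U|=5: {5,6,7,8,9}:2
  |U|=6: {3,5,6,7,8,9}:2  {4,5,6,7,8,9}:2
  |U|=7: {3,4,5,6,7,8,9}:4
  |U|=8: {2,3,4,5,6,7,8,9}:4
  start at 0(a): 4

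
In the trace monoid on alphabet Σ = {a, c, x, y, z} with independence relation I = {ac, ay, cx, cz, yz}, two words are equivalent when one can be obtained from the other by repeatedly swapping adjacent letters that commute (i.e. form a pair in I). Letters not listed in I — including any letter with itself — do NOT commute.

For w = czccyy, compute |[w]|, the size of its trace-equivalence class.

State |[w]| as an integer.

#0=c has no predecessor
#1=z has no predecessor
#2=c depends on [0:c]
#3=c depends on [2:c]
#4=y depends on [3:c]
#5=y depends on [4:y]
sources: [0:c, 1:z]
N(rest) = Σ N(rest − s) over sources s of rest; N(one piece) = 1:
  size 1 → [1]=1  [5]=1
  size 2 → [1,5]=2  [4,5]=1
  size 3 → [1,4,5]=3  [3,4,5]=1
  size 4 → [1,3,4,5]=4  [2,3,4,5]=1
  first=0(c) contributes 5
  first=1(z) contributes 1
|[w]| = 6

6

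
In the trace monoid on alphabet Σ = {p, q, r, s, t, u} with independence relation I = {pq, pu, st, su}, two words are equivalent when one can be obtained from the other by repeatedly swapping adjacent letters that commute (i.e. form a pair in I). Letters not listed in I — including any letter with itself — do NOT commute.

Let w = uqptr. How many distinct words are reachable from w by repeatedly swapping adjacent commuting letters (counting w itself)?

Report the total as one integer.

3

0(u) covers ∅
1(q) covers 0:u
2(p) covers ∅
3(t) covers 1:q, 2:p
4(r) covers 3:t
floor of heap: 0:u, 2:p
completions by unplaced set U, small U first (add the entries for U minus each lowest piece of U):
  |U|=1: {4}:1
  |U|=2: {3,4}:1
  |U|=3: {1,3,4}:1  {2,3,4}:1
  start at 0(u): 2
  start at 2(p): 1
sum over floor = 3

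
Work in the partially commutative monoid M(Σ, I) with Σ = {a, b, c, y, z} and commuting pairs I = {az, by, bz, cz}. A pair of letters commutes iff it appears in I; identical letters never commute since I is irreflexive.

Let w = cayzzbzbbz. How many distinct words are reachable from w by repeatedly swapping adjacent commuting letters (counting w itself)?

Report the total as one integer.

56

piece 0:c — minimal
piece 1:a rests on {0:c}
piece 2:y rests on {1:a}
piece 3:z rests on {2:y}
piece 4:z rests on {3:z}
piece 5:b rests on {1:a}
piece 6:z rests on {4:z}
piece 7:b rests on {5:b}
piece 8:b rests on {7:b}
piece 9:z rests on {6:z}
minimal pieces: {0:c}
ways to finish when only these pieces remain (= sum over removing one remaining piece with nothing left below it):
  1 left: {8}→1  {9}→1
  2 left: {6,9}→1  {7,8}→1  {8,9}→2
  3 left: {4,6,9}→1  {5,7,8}→1  {6,8,9}→3  {7,8,9}→3
  4 left: {3,4,6,9}→1  {4,6,8,9}→4  {5,7,8,9}→4  {6,7,8,9}→6
  5 left: {2,3,4,6,9}→1  {3,4,6,8,9}→5  {4,6,7,8,9}→10  {5,6,7,8,9}→10
  6 left: {2,3,4,6,8,9}→6  {3,4,6,7,8,9}→15  {4,5,6,7,8,9}→20
  7 left: {2,3,4,6,7,8,9}→21  {3,4,5,6,7,8,9}→35
  8 left: {2,3,4,5,6,7,8,9}→56
  placing 0:c first → 56 extensions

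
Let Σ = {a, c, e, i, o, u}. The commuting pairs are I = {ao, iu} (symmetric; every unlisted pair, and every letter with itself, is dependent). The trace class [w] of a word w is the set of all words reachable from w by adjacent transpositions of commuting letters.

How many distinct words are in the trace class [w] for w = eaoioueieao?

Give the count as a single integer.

drop 0:e onto floor
drop 1:a onto {0:e}
drop 2:o onto {0:e}
drop 3:i onto {1:a, 2:o}
drop 4:o onto {3:i}
drop 5:u onto {4:o}
drop 6:e onto {5:u}
drop 7:i onto {6:e}
drop 8:e onto {7:i}
drop 9:a onto {8:e}
drop 10:o onto {8:e}
ground layer = {0:e}
drop-orders for the pieces not yet dropped (sum over which currently-grounded one goes next):
  1 to go: {9} 1  {10} 1
  2 to go: {9,10} 2
  3 to go: {8,9,10} 2
  4 to go: {7,8,9,10} 2
  5 to go: {6,7,8,9,10} 2
  6 to go: {5,6,7,8,9,10} 2
  7 to go: {4,5,6,7,8,9,10} 2
  8 to go: {3,4,5,6,7,8,9,10} 2
  9 to go: {1,3,4,5,6,7,8,9,10} 2  {2,3,4,5,6,7,8,9,10} 2
  if 0:e drops first: 4 orders

4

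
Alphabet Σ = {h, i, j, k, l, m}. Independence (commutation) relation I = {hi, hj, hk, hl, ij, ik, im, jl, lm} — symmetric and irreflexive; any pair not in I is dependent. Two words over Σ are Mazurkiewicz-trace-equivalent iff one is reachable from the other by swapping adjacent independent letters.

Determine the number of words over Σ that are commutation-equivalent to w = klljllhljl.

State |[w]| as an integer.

280

piece 0:k — minimal
piece 1:l rests on {0:k}
piece 2:l rests on {1:l}
piece 3:j rests on {0:k}
piece 4:l rests on {2:l}
piece 5:l rests on {4:l}
piece 6:h — minimal
piece 7:l rests on {5:l}
piece 8:j rests on {3:j}
piece 9:l rests on {7:l}
minimal pieces: {0:k, 6:h}
ways to finish when only these pieces remain (= sum over removing one remaining piece with nothing left below it):
  1 left: {6}→1  {8}→1  {9}→1
  2 left: {3,8}→1  {6,8}→2  {6,9}→2  {7,9}→1  {8,9}→2
  3 left: {3,6,8}→3  {3,8,9}→3  {5,7,9}→1  {6,7,9}→3  {6,8,9}→6  {7,8,9}→3
  4 left: {3,6,8,9}→12  {3,7,8,9}→6  {4,5,7,9}→1  {5,6,7,9}→4  {5,7,8,9}→4  {6,7,8,9}→12
  5 left: {2,4,5,7,9}→1  {3,5,7,8,9}→10  {3,6,7,8,9}→30  {4,5,6,7,9}→5  {4,5,7,8,9}→5  {5,6,7,8,9}→20
  6 left: {1,2,4,5,7,9}→1  {2,4,5,6,7,9}→6  {2,4,5,7,8,9}→6  {3,4,5,7,8,9}→15  {3,5,6,7,8,9}→60  {4,5,6,7,8,9}→30
  7 left: {1,2,4,5,6,7,9}→7  {1,2,4,5,7,8,9}→7  {2,3,4,5,7,8,9}→21  {2,4,5,6,7,8,9}→42  {3,4,5,6,7,8,9}→105
  8 left: {1,2,3,4,5,7,8,9}→28  {1,2,4,5,6,7,8,9}→56  {2,3,4,5,6,7,8,9}→168
  placing 0:k first → 252 extensions
  placing 6:h first → 28 extensions
total linear extensions = 280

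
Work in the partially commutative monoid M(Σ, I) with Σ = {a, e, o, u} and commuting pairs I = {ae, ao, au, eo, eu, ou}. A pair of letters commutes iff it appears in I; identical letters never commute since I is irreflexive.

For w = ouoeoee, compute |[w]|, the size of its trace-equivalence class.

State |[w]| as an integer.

#0=o has no predecessor
#1=u has no predecessor
#2=o depends on [0:o]
#3=e has no predecessor
#4=o depends on [2:o]
#5=e depends on [3:e]
#6=e depends on [5:e]
sources: [0:o, 1:u, 3:e]
N(rest) = Σ N(rest − s) over sources s of rest; N(one piece) = 1:
  size 1 → [1]=1  [4]=1  [6]=1
  size 2 → [1,4]=2  [1,6]=2  [2,4]=1  [4,6]=2  [5,6]=1
  size 3 → [0,2,4]=1  [1,2,4]=3  [1,4,6]=6  [1,5,6]=3  [2,4,6]=3  [3,5,6]=1  [4,5,6]=3
  size 4 → [0,1,2,4]=4  [0,2,4,6]=4  [1,2,4,6]=12  [1,3,5,6]=4  [1,4,5,6]=12  [2,4,5,6]=6  [3,4,5,6]=4
  size 5 → [0,1,2,4,6]=20  [0,2,4,5,6]=10  [1,2,4,5,6]=30  [1,3,4,5,6]=20  [2,3,4,5,6]=10
  first=0(o) contributes 60
  first=1(u) contributes 20
  first=3(e) contributes 60
|[w]| = 140

140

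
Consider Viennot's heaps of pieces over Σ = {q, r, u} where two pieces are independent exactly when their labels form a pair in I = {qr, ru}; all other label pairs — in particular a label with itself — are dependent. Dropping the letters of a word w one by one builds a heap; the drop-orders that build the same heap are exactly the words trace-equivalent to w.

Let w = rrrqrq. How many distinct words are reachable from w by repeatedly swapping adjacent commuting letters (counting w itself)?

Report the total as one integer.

15

piece 0:r — minimal
piece 1:r rests on {0:r}
piece 2:r rests on {1:r}
piece 3:q — minimal
piece 4:r rests on {2:r}
piece 5:q rests on {3:q}
minimal pieces: {0:r, 3:q}
ways to finish when only these pieces remain (= sum over removing one remaining piece with nothing left below it):
  1 left: {4}→1  {5}→1
  2 left: {2,4}→1  {3,5}→1  {4,5}→2
  3 left: {1,2,4}→1  {2,4,5}→3  {3,4,5}→3
  4 left: {0,1,2,4}→1  {1,2,4,5}→4  {2,3,4,5}→6
  placing 0:r first → 10 extensions
  placing 3:q first → 5 extensions
total linear extensions = 15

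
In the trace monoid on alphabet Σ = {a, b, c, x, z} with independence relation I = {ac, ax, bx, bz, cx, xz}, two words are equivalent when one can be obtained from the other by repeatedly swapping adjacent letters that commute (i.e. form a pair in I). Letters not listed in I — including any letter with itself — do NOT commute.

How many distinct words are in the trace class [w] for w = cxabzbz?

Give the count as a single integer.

84

#0=c has no predecessor
#1=x has no predecessor
#2=a has no predecessor
#3=b depends on [0:c, 2:a]
#4=z depends on [0:c, 2:a]
#5=b depends on [3:b]
#6=z depends on [4:z]
sources: [0:c, 1:x, 2:a]
N(rest) = Σ N(rest − s) over sources s of rest; N(one piece) = 1:
  size 1 → [1]=1  [5]=1  [6]=1
  size 2 → [1,5]=2  [1,6]=2  [3,5]=1  [4,6]=1  [5,6]=2
  size 3 → [1,3,5]=3  [1,4,6]=3  [1,5,6]=6  [3,5,6]=3  [4,5,6]=3
  size 4 → [1,3,5,6]=12  [1,4,5,6]=12  [3,4,5,6]=6
  size 5 → [0,3,4,5,6]=6  [1,3,4,5,6]=30  [2,3,4,5,6]=6
  first=0(c) contributes 36
  first=1(x) contributes 12
  first=2(a) contributes 36
|[w]| = 84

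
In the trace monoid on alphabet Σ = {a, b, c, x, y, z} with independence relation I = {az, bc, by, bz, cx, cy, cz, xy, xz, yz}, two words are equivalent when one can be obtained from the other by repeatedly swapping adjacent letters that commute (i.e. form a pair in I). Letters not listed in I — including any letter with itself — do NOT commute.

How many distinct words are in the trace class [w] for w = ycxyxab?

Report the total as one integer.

30

#0=y has no predecessor
#1=c has no predecessor
#2=x has no predecessor
#3=y depends on [0:y]
#4=x depends on [2:x]
#5=a depends on [1:c, 3:y, 4:x]
#6=b depends on [5:a]
sources: [0:y, 1:c, 2:x]
N(rest) = Σ N(rest − s) over sources s of rest; N(one piece) = 1:
  size 1 → [6]=1
  size 2 → [5,6]=1
  size 3 → [1,5,6]=1  [3,5,6]=1  [4,5,6]=1
  size 4 → [0,3,5,6]=1  [1,3,5,6]=2  [1,4,5,6]=2  [2,4,5,6]=1  [3,4,5,6]=2
  size 5 → [0,1,3,5,6]=3  [0,3,4,5,6]=3  [1,2,4,5,6]=3  [1,3,4,5,6]=6  [2,3,4,5,6]=3
  first=0(y) contributes 12
  first=1(c) contributes 6
  first=2(x) contributes 12
|[w]| = 30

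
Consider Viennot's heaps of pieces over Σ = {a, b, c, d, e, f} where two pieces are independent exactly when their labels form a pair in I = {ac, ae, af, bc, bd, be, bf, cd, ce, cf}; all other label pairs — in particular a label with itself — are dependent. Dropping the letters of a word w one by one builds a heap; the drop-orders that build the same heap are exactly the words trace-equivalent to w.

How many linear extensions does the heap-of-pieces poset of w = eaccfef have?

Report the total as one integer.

105

0(e) covers ∅
1(a) covers ∅
2(c) covers ∅
3(c) covers 2:c
4(f) covers 0:e
5(e) covers 4:f
6(f) covers 5:e
floor of heap: 0:e, 1:a, 2:c
completions by unplaced set U, small U first (add the entries for U minus each lowest piece of U):
  |U|=1: {1}:1  {3}:1  {6}:1
  |U|=2: {1,3}:2  {1,6}:2  {2,3}:1  {3,6}:2  {5,6}:1
  |U|=3: {1,2,3}:3  {1,3,6}:6  {1,5,6}:3  {2,3,6}:3  {3,5,6}:3  {4,5,6}:1
  |U|=4: {0,4,5,6}:1  {1,2,3,6}:12  {1,3,5,6}:12  {1,4,5,6}:4  {2,3,5,6}:6  {3,4,5,6}:4
  |U|=5: {0,1,4,5,6}:5  {0,3,4,5,6}:5  {1,2,3,5,6}:30  {1,3,4,5,6}:20  {2,3,4,5,6}:10
  start at 0(e): 60
  start at 1(a): 15
  start at 2(c): 30
sum over floor = 105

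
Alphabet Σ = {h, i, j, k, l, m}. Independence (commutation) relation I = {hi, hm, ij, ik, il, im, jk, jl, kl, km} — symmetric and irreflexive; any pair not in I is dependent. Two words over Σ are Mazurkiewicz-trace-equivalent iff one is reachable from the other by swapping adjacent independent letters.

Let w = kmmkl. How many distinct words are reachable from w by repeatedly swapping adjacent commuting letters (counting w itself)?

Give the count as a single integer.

10

#0=k has no predecessor
#1=m has no predecessor
#2=m depends on [1:m]
#3=k depends on [0:k]
#4=l depends on [2:m]
sources: [0:k, 1:m]
N(rest) = Σ N(rest − s) over sources s of rest; N(one piece) = 1:
  size 1 → [3]=1  [4]=1
  size 2 → [0,3]=1  [2,4]=1  [3,4]=2
  size 3 → [0,3,4]=3  [1,2,4]=1  [2,3,4]=3
  first=0(k) contributes 4
  first=1(m) contributes 6
|[w]| = 10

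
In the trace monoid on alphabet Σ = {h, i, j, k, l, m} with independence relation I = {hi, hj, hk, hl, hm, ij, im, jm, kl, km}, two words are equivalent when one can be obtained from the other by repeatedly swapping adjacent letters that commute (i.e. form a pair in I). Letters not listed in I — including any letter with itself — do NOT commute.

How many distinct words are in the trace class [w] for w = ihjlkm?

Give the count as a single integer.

36

piece 0:i — minimal
piece 1:h — minimal
piece 2:j — minimal
piece 3:l rests on {0:i, 2:j}
piece 4:k rests on {0:i, 2:j}
piece 5:m rests on {3:l}
minimal pieces: {0:i, 1:h, 2:j}
ways to finish when only these pieces remain (= sum over removing one remaining piece with nothing left below it):
  1 left: {1}→1  {4}→1  {5}→1
  2 left: {1,4}→2  {1,5}→2  {3,5}→1  {4,5}→2
  3 left: {1,3,5}→3  {1,4,5}→6  {3,4,5}→3
  4 left: {0,3,4,5}→3  {1,3,4,5}→12  {2,3,4,5}→3
  placing 0:i first → 15 extensions
  placing 1:h first → 6 extensions
  placing 2:j first → 15 extensions
total linear extensions = 36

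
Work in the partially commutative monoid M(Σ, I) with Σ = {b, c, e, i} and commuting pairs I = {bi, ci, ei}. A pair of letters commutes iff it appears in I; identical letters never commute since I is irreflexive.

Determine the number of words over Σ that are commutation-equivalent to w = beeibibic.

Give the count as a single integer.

84

0(b) covers ∅
1(e) covers 0:b
2(e) covers 1:e
3(i) covers ∅
4(b) covers 2:e
5(i) covers 3:i
6(b) covers 4:b
7(i) covers 5:i
8(c) covers 6:b
floor of heap: 0:b, 3:i
completions by unplaced set U, small U first (add the entries for U minus each lowest piece of U):
  |U|=1: {7}:1  {8}:1
  |U|=2: {5,7}:1  {6,8}:1  {7,8}:2
  |U|=3: {3,5,7}:1  {4,6,8}:1  {5,7,8}:3  {6,7,8}:3
  |U|=4: {2,4,6,8}:1  {3,5,7,8}:4  {4,6,7,8}:4  {5,6,7,8}:6
  |U|=5: {1,2,4,6,8}:1  {2,4,6,7,8}:5  {3,5,6,7,8}:10  {4,5,6,7,8}:10
  |U|=6: {0,1,2,4,6,8}:1  {1,2,4,6,7,8}:6  {2,4,5,6,7,8}:15  {3,4,5,6,7,8}:20
  |U|=7: {0,1,2,4,6,7,8}:7  {1,2,4,5,6,7,8}:21  {2,3,4,5,6,7,8}:35
  start at 0(b): 56
  start at 3(i): 28
sum over floor = 84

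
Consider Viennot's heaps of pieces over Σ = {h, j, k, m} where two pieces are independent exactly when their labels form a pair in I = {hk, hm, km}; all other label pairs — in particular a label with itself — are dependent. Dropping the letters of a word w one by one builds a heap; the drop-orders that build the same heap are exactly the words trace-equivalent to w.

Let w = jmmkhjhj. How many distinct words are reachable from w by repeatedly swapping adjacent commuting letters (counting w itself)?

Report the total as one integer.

piece 0:j — minimal
piece 1:m rests on {0:j}
piece 2:m rests on {1:m}
piece 3:k rests on {0:j}
piece 4:h rests on {0:j}
piece 5:j rests on {2:m, 3:k, 4:h}
piece 6:h rests on {5:j}
piece 7:j rests on {6:h}
minimal pieces: {0:j}
ways to finish when only these pieces remain (= sum over removing one remaining piece with nothing left below it):
  1 left: {7}→1
  2 left: {6,7}→1
  3 left: {5,6,7}→1
  4 left: {2,5,6,7}→1  {3,5,6,7}→1  {4,5,6,7}→1
  5 left: {1,2,5,6,7}→1  {2,3,5,6,7}→2  {2,4,5,6,7}→2  {3,4,5,6,7}→2
  6 left: {1,2,3,5,6,7}→3  {1,2,4,5,6,7}→3  {2,3,4,5,6,7}→6
  placing 0:j first → 12 extensions

12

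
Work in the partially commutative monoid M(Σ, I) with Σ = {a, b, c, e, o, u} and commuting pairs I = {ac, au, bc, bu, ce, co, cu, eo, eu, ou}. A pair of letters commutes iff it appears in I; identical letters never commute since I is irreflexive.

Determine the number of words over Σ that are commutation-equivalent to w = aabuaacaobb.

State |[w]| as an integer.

110

#0=a has no predecessor
#1=a depends on [0:a]
#2=b depends on [1:a]
#3=u has no predecessor
#4=a depends on [2:b]
#5=a depends on [4:a]
#6=c has no predecessor
#7=a depends on [5:a]
#8=o depends on [7:a]
#9=b depends on [8:o]
#10=b depends on [9:b]
sources: [0:a, 3:u, 6:c]
N(rest) = Σ N(rest − s) over sources s of rest; N(one piece) = 1:
  size 1 → [3]=1  [6]=1  [10]=1
  size 2 → [3,6]=2  [3,10]=2  [6,10]=2  [9,10]=1
  size 3 → [3,6,10]=6  [3,9,10]=3  [6,9,10]=3  [8,9,10]=1
  size 4 → [3,6,9,10]=12  [3,8,9,10]=4  [6,8,9,10]=4  [7,8,9,10]=1
  size 5 → [3,6,8,9,10]=20  [3,7,8,9,10]=5  [5,7,8,9,10]=1  [6,7,8,9,10]=5
  size 6 → [3,5,7,8,9,10]=6  [3,6,7,8,9,10]=30  [4,5,7,8,9,10]=1  [5,6,7,8,9,10]=6
  size 7 → [2,4,5,7,8,9,10]=1  [3,4,5,7,8,9,10]=7  [3,5,6,7,8,9,10]=42  [4,5,6,7,8,9,10]=7
  size 8 → [1,2,4,5,7,8,9,10]=1  [2,3,4,5,7,8,9,10]=8  [2,4,5,6,7,8,9,10]=8  [3,4,5,6,7,8,9,10]=56
  size 9 → [0,1,2,4,5,7,8,9,10]=1  [1,2,3,4,5,7,8,9,10]=9  [1,2,4,5,6,7,8,9,10]=9  [2,3,4,5,6,7,8,9,10]=72
  first=0(a) contributes 90
  first=3(u) contributes 10
  first=6(c) contributes 10
|[w]| = 110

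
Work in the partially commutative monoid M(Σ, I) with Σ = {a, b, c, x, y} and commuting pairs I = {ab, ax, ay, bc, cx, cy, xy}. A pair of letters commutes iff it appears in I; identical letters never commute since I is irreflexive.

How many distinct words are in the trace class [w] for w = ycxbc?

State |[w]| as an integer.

20

drop 0:y onto floor
drop 1:c onto floor
drop 2:x onto floor
drop 3:b onto {0:y, 2:x}
drop 4:c onto {1:c}
ground layer = {0:y, 1:c, 2:x}
drop-orders for the pieces not yet dropped (sum over which currently-grounded one goes next):
  1 to go: {3} 1  {4} 1
  2 to go: {0,3} 1  {1,4} 1  {2,3} 1  {3,4} 2
  3 to go: {0,2,3} 2  {0,3,4} 3  {1,3,4} 3  {2,3,4} 3
  if 0:y drops first: 6 orders
  if 1:c drops first: 8 orders
  if 2:x drops first: 6 orders
heap linearizations: 20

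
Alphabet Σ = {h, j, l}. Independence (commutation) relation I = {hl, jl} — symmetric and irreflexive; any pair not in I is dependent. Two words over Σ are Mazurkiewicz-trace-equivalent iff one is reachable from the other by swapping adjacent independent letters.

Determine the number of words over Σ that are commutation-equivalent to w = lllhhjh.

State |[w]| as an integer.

35

#0=l has no predecessor
#1=l depends on [0:l]
#2=l depends on [1:l]
#3=h has no predecessor
#4=h depends on [3:h]
#5=j depends on [4:h]
#6=h depends on [5:j]
sources: [0:l, 3:h]
N(rest) = Σ N(rest − s) over sources s of rest; N(one piece) = 1:
  size 1 → [2]=1  [6]=1
  size 2 → [1,2]=1  [2,6]=2  [5,6]=1
  size 3 → [0,1,2]=1  [1,2,6]=3  [2,5,6]=3  [4,5,6]=1
  size 4 → [0,1,2,6]=4  [1,2,5,6]=6  [2,4,5,6]=4  [3,4,5,6]=1
  size 5 → [0,1,2,5,6]=10  [1,2,4,5,6]=10  [2,3,4,5,6]=5
  first=0(l) contributes 15
  first=3(h) contributes 20
|[w]| = 35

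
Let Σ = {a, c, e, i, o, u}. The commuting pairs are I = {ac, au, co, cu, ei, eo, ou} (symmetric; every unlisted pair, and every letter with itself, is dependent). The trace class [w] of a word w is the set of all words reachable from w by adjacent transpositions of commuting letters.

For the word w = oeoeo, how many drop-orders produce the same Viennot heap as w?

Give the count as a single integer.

10

0(o) covers ∅
1(e) covers ∅
2(o) covers 0:o
3(e) covers 1:e
4(o) covers 2:o
floor of heap: 0:o, 1:e
completions by unplaced set U, small U first (add the entries for U minus each lowest piece of U):
  |U|=1: {3}:1  {4}:1
  |U|=2: {1,3}:1  {2,4}:1  {3,4}:2
  |U|=3: {0,2,4}:1  {1,3,4}:3  {2,3,4}:3
  start at 0(o): 6
  start at 1(e): 4
sum over floor = 10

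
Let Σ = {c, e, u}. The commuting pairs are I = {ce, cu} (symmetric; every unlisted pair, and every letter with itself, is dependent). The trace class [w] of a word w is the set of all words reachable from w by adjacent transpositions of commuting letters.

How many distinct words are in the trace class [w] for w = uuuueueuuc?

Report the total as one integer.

10

drop 0:u onto floor
drop 1:u onto {0:u}
drop 2:u onto {1:u}
drop 3:u onto {2:u}
drop 4:e onto {3:u}
drop 5:u onto {4:e}
drop 6:e onto {5:u}
drop 7:u onto {6:e}
drop 8:u onto {7:u}
drop 9:c onto floor
ground layer = {0:u, 9:c}
drop-orders for the pieces not yet dropped (sum over which currently-grounded one goes next):
  1 to go: {8} 1  {9} 1
  2 to go: {7,8} 1  {8,9} 2
  3 to go: {6,7,8} 1  {7,8,9} 3
  4 to go: {5,6,7,8} 1  {6,7,8,9} 4
  5 to go: {4,5,6,7,8} 1  {5,6,7,8,9} 5
  6 to go: {3,4,5,6,7,8} 1  {4,5,6,7,8,9} 6
  7 to go: {2,3,4,5,6,7,8} 1  {3,4,5,6,7,8,9} 7
  8 to go: {1,2,3,4,5,6,7,8} 1  {2,3,4,5,6,7,8,9} 8
  if 0:u drops first: 9 orders
  if 9:c drops first: 1 orders
heap linearizations: 10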